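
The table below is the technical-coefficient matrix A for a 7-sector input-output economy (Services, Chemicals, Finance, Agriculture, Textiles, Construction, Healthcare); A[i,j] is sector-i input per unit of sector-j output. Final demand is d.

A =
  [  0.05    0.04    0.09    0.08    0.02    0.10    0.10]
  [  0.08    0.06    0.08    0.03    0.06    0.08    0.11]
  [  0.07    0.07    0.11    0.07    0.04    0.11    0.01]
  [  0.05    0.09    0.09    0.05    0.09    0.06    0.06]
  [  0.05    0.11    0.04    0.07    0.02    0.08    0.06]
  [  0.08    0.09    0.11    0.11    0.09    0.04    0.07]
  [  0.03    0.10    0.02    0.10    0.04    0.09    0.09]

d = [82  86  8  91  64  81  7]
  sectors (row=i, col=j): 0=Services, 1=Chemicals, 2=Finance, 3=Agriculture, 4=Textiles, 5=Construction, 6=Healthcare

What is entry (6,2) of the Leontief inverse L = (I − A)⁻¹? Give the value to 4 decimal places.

L[6,2] = 0.0916

Form M = I − A:
  [  0.95   -0.04   -0.09   -0.08   -0.02   -0.10   -0.10]
  [ -0.08    0.94   -0.08   -0.03   -0.06   -0.08   -0.11]
  [ -0.07   -0.07    0.89   -0.07   -0.04   -0.11   -0.01]
  [ -0.05   -0.09   -0.09    0.95   -0.09   -0.06   -0.06]
  [ -0.05   -0.11   -0.04   -0.07    0.98   -0.08   -0.06]
  [ -0.08   -0.09   -0.11   -0.11   -0.09    0.96   -0.07]
  [ -0.03   -0.10   -0.02   -0.10   -0.04   -0.09    0.91]
Leontief inverse L = M⁻¹:
  [  1.1067    0.1171    0.1665    0.1523    0.0734    0.1753    0.1660]
  [  0.1379    1.1388    0.1557    0.1048    0.1106    0.1598    0.1810]
  [  0.1303    0.1443    1.1927    0.1396    0.0931    0.1857    0.0745]
  [  0.1081    0.1671    0.1653    1.1188    0.1398    0.1377    0.1275]
  [  0.1023    0.1773    0.1085    0.1310    1.0684    0.1467    0.1242]
  [  0.1483    0.1817    0.2009    0.1912    0.1502    1.1338    0.1502]
  [  0.0855    0.1763    0.0916    0.1672    0.0938    0.1611    1.1602]
Total output x = L · d:
  x_0 = 1.1067·82 + 0.1171·86 + 0.1665·8 + 0.1523·91 + 0.0734·64 + 0.1753·81 + 0.1660·7 = 136.0736
  x_1 = 0.1379·82 + 1.1388·86 + 0.1557·8 + 0.1048·91 + 0.1106·64 + 0.1598·81 + 0.1810·7 = 141.3146
  x_2 = 0.1303·82 + 0.1443·86 + 1.1927·8 + 0.1396·91 + 0.0931·64 + 0.1857·81 + 0.0745·7 = 66.8649
  x_3 = 0.1081·82 + 0.1671·86 + 0.1653·8 + 1.1188·91 + 0.1398·64 + 0.1377·81 + 0.1275·7 = 147.3632
  x_4 = 0.1023·82 + 0.1773·86 + 0.1085·8 + 0.1310·91 + 1.0684·64 + 0.1467·81 + 0.1242·7 = 117.5508
  x_5 = 0.1483·82 + 0.1817·86 + 0.2009·8 + 0.1912·91 + 0.1502·64 + 1.1338·81 + 0.1502·7 = 149.2917
  x_6 = 0.0855·82 + 0.1763·86 + 0.0916·8 + 0.1672·91 + 0.0938·64 + 0.1611·81 + 1.1602·7 = 65.3028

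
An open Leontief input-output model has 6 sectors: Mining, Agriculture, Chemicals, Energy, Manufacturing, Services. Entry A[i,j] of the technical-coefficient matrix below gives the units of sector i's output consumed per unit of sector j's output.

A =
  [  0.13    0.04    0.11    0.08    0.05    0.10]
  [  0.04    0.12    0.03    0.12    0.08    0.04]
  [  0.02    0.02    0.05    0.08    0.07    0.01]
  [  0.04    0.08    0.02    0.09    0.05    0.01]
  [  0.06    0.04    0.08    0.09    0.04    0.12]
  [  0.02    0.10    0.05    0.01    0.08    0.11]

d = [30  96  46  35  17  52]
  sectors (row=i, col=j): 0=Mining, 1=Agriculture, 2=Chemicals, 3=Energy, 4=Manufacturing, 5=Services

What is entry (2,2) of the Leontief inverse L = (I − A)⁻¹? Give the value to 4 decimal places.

L[2,2] = 1.0704

Form M = I − A:
  [  0.87   -0.04   -0.11   -0.08   -0.05   -0.10]
  [ -0.04    0.88   -0.03   -0.12   -0.08   -0.04]
  [ -0.02   -0.02    0.95   -0.08   -0.07   -0.01]
  [ -0.04   -0.08   -0.02    0.91   -0.05   -0.01]
  [ -0.06   -0.04   -0.08   -0.09    0.96   -0.12]
  [ -0.02   -0.10   -0.05   -0.01   -0.08    0.89]
Leontief inverse L = M⁻¹:
  [  1.1742    0.0917    0.1583    0.1409    0.1004    0.1530]
  [  0.0739    1.1722    0.0639    0.1797    0.1222    0.0802]
  [  0.0389    0.0442    1.0704    0.1128    0.0923    0.0321]
  [  0.0645    0.1144    0.0434    1.1316    0.0780    0.0361]
  [  0.0915    0.0872    0.1160    0.1386    1.0830    0.1631]
  [  0.0458    0.1454    0.0818    0.0549    0.1194    1.1529]
Total output x = L · d:
  x_0 = 1.1742·30 + 0.0917·96 + 0.1583·46 + 0.1409·35 + 0.1004·17 + 0.1530·52 = 65.9055
  x_1 = 0.0739·30 + 1.1722·96 + 0.0639·46 + 0.1797·35 + 0.1222·17 + 0.0802·52 = 130.2198
  x_2 = 0.0389·30 + 0.0442·96 + 1.0704·46 + 0.1128·35 + 0.0923·17 + 0.0321·52 = 61.8357
  x_3 = 0.0645·30 + 0.1144·96 + 0.0434·46 + 1.1316·35 + 0.0780·17 + 0.0361·52 = 57.7253
  x_4 = 0.0915·30 + 0.0872·96 + 0.1160·46 + 0.1386·35 + 1.0830·17 + 0.1631·52 = 48.1922
  x_5 = 0.0458·30 + 0.1454·96 + 0.0818·46 + 0.0549·35 + 0.1194·17 + 1.1529·52 = 82.9938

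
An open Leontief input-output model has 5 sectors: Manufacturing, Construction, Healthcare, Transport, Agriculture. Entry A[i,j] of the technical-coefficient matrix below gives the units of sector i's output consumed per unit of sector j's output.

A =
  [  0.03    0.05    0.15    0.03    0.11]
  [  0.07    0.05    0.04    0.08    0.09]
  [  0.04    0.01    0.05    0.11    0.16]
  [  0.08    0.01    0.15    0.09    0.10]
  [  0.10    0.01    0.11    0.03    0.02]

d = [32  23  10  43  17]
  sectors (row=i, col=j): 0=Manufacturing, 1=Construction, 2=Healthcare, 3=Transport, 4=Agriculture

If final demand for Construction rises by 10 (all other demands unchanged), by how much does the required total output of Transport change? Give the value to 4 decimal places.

0.2244

Form M = I − A:
  [  0.97   -0.05   -0.15   -0.03   -0.11]
  [ -0.07    0.95   -0.04   -0.08   -0.09]
  [ -0.04   -0.01    0.95   -0.11   -0.16]
  [ -0.08   -0.01   -0.15    0.91   -0.10]
  [ -0.10   -0.01   -0.11   -0.03    0.98]
Leontief inverse L = M⁻¹:
  [  1.0664    0.0607    0.2012    0.0703    0.1653]
  [  0.1038    1.0617    0.0947    0.1127    0.1361]
  [  0.0807    0.0197    1.1133    0.1458    0.2075]
  [  0.1217    0.0224    0.2191    1.1369    0.1675]
  [  0.1227    0.0199    0.1532    0.0595    1.0671]
Total output x = L · d:
  x_0 = 1.0664·32 + 0.0607·23 + 0.2012·10 + 0.0703·43 + 0.1653·17 = 43.3659
  x_1 = 0.1038·32 + 1.0617·23 + 0.0947·10 + 0.1127·43 + 0.1361·17 = 35.8487
  x_2 = 0.0807·32 + 0.0197·23 + 1.1133·10 + 0.1458·43 + 0.2075·17 = 23.9664
  x_3 = 0.1217·32 + 0.0224·23 + 0.2191·10 + 1.1369·43 + 0.1675·17 = 58.3342
  x_4 = 0.1227·32 + 0.0199·23 + 0.1532·10 + 0.0595·43 + 1.0671·17 = 26.6137
Δx_3 = L[3,1] · Δd_1 = 0.0224 · 10 = 0.2244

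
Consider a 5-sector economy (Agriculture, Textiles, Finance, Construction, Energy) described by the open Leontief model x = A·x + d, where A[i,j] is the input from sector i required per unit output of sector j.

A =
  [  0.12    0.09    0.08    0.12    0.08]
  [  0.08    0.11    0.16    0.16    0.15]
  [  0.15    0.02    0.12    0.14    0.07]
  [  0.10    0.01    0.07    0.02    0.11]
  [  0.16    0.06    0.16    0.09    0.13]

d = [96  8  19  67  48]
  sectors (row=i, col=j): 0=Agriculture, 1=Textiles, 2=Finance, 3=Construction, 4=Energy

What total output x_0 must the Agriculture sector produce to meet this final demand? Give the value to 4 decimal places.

147.1791

Form M = I − A:
  [  0.88   -0.09   -0.08   -0.12   -0.08]
  [ -0.08    0.89   -0.16   -0.16   -0.15]
  [ -0.15   -0.02    0.88   -0.14   -0.07]
  [ -0.10   -0.01   -0.07    0.98   -0.11]
  [ -0.16   -0.06   -0.16   -0.09    0.87]
Leontief inverse L = M⁻¹:
  [  1.2397    0.1443    0.1894    0.2191    0.1818]
  [  0.2461    1.1782    0.3123    0.2936    0.2880]
  [  0.2711    0.0686    1.2220    0.2341    0.1647]
  [  0.1836    0.0457    0.1430    1.0867    0.1737]
  [  0.3138    0.1251    0.2959    0.2160    1.2510]
Total output x = L · d:
  x_0 = 1.2397·96 + 0.1443·8 + 0.1894·19 + 0.2191·67 + 0.1818·48 = 147.1791
  x_1 = 0.2461·96 + 1.1782·8 + 0.3123·19 + 0.2936·67 + 0.2880·48 = 72.4750
  x_2 = 0.2711·96 + 0.0686·8 + 1.2220·19 + 0.2341·67 + 0.1647·48 = 73.3808
  x_3 = 0.1836·96 + 0.0457·8 + 0.1430·19 + 1.0867·67 + 0.1737·48 = 101.8562
  x_4 = 0.3138·96 + 0.1251·8 + 0.2959·19 + 0.2160·67 + 1.2510·48 = 111.2703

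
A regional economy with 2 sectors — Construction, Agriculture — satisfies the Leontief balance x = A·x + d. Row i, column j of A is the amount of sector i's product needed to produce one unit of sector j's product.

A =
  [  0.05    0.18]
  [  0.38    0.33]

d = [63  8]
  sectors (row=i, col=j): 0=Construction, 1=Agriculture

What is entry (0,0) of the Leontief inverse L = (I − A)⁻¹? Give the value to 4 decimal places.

Form M = I − A:
  [  0.95   -0.18]
  [ -0.38    0.67]
Leontief inverse L = M⁻¹:
  [  1.1794    0.3168]
  [  0.6689    1.6722]
Total output x = L · d:
  x_0 = 1.1794·63 + 0.3168·8 = 76.8351
  x_1 = 0.6689·63 + 1.6722·8 = 55.5184

L[0,0] = 1.1794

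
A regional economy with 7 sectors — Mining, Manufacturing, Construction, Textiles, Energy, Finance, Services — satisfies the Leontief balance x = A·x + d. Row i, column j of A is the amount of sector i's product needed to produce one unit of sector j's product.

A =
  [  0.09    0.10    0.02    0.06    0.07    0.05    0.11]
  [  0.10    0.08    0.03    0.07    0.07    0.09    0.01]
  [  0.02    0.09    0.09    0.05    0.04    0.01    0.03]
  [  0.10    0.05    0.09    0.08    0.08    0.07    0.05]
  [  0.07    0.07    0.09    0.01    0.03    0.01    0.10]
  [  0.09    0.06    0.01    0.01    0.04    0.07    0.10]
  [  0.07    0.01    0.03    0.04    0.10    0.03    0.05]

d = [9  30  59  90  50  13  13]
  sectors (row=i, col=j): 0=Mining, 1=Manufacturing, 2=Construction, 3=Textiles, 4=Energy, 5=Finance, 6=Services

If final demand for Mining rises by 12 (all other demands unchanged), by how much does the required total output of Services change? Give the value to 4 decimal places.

1.3553

Form M = I − A:
  [  0.91   -0.10   -0.02   -0.06   -0.07   -0.05   -0.11]
  [ -0.10    0.92   -0.03   -0.07   -0.07   -0.09   -0.01]
  [ -0.02   -0.09    0.91   -0.05   -0.04   -0.01   -0.03]
  [ -0.10   -0.05   -0.09    0.92   -0.08   -0.07   -0.05]
  [ -0.07   -0.07   -0.09   -0.01    0.97   -0.01   -0.10]
  [ -0.09   -0.06   -0.01   -0.01   -0.04    0.93   -0.10]
  [ -0.07   -0.01   -0.03   -0.04   -0.10   -0.03    0.95]
Leontief inverse L = M⁻¹:
  [  1.1599    0.1548    0.0595    0.1003    0.1265    0.0922    0.1661]
  [  0.1649    1.1354    0.0668    0.1063    0.1174    0.1308    0.0649]
  [  0.0614    0.1294    1.1220    0.0786    0.0742    0.0365    0.0597]
  [  0.1681    0.1112    0.1363    1.1212    0.1341    0.1106    0.1097]
  [  0.1161    0.1121    0.1212    0.0407    1.0715    0.0374    0.1373]
  [  0.1425    0.1007    0.0353    0.0381    0.0825    1.1015    0.1453]
  [  0.1129    0.0471    0.0601    0.0637    0.1339    0.0527    1.0911]
Total output x = L · d:
  x_0 = 1.1599·9 + 0.1548·30 + 0.0595·59 + 0.1003·90 + 0.1265·50 + 0.0922·13 + 0.1661·13 = 37.3018
  x_1 = 0.1649·9 + 1.1354·30 + 0.0668·59 + 0.1063·90 + 0.1174·50 + 0.1308·13 + 0.0649·13 = 57.4642
  x_2 = 0.0614·9 + 0.1294·30 + 1.1220·59 + 0.0786·90 + 0.0742·50 + 0.0365·13 + 0.0597·13 = 82.6692
  x_3 = 0.1681·9 + 0.1112·30 + 0.1363·59 + 1.1212·90 + 0.1341·50 + 0.1106·13 + 0.1097·13 = 123.3730
  x_4 = 0.1161·9 + 0.1121·30 + 0.1212·59 + 0.0407·90 + 1.0715·50 + 0.0374·13 + 0.1373·13 = 71.0687
  x_5 = 0.1425·9 + 0.1007·30 + 0.0353·59 + 0.0381·90 + 0.0825·50 + 1.1015·13 + 0.1453·13 = 30.1460
  x_6 = 0.1129·9 + 0.0471·30 + 0.0601·59 + 0.0637·90 + 0.1339·50 + 0.0527·13 + 1.0911·13 = 33.2758
Δx_6 = L[6,0] · Δd_0 = 0.1129 · 12 = 1.3553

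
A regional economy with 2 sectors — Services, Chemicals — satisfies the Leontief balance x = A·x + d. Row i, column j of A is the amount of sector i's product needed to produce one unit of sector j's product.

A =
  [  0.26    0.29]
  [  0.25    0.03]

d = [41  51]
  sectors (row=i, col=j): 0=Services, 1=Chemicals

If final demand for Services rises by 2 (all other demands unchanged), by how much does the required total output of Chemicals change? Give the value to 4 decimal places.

Form M = I − A:
  [  0.74   -0.29]
  [ -0.25    0.97]
Leontief inverse L = M⁻¹:
  [  1.5032    0.4494]
  [  0.3874    1.1468]
Total output x = L · d:
  x_0 = 1.5032·41 + 0.4494·51 = 84.5498
  x_1 = 0.3874·41 + 1.1468·51 = 74.3685
Δx_1 = L[1,0] · Δd_0 = 0.3874 · 2 = 0.7748

0.7748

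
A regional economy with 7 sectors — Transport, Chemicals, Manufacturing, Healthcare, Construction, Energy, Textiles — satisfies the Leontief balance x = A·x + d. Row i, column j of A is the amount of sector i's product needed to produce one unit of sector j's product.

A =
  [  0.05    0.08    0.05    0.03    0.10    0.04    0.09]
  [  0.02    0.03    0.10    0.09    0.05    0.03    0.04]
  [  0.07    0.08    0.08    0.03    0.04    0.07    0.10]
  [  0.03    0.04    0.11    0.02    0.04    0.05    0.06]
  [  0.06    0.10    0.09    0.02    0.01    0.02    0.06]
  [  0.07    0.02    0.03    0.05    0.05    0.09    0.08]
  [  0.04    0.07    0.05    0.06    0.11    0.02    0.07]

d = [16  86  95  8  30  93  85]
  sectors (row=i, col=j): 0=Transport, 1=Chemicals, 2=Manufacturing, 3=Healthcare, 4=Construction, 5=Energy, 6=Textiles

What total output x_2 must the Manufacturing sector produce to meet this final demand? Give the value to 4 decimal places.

146.9640

Form M = I − A:
  [  0.95   -0.08   -0.05   -0.03   -0.10   -0.04   -0.09]
  [ -0.02    0.97   -0.10   -0.09   -0.05   -0.03   -0.04]
  [ -0.07   -0.08    0.92   -0.03   -0.04   -0.07   -0.10]
  [ -0.03   -0.04   -0.11    0.98   -0.04   -0.05   -0.06]
  [ -0.06   -0.10   -0.09   -0.02    0.99   -0.02   -0.06]
  [ -0.07   -0.02   -0.03   -0.05   -0.05    0.91   -0.08]
  [ -0.04   -0.07   -0.05   -0.06   -0.11   -0.02    0.93]
Leontief inverse L = M⁻¹:
  [  1.0850    0.1269    0.1041    0.0631    0.1419    0.0696    0.1409]
  [  0.0499    1.0676    0.1469    0.1139    0.0818    0.0586    0.0842]
  [  0.1085    0.1280    1.1354    0.0666    0.0888    0.1054    0.1572]
  [  0.0607    0.0775    0.1523    1.0460    0.0740    0.0783    0.1046]
  [  0.0884    0.1369    0.1352    0.0495    1.0473    0.0468    0.1038]
  [  0.1027    0.0593    0.0736    0.0776    0.0902    1.1201    0.1276]
  [  0.0728    0.1152    0.1040    0.0899    0.1476    0.0477    1.1179]
Total output x = L · d:
  x_0 = 1.0850·16 + 0.1269·86 + 0.1041·95 + 0.0631·8 + 0.1419·30 + 0.0696·93 + 0.1409·85 = 61.3711
  x_1 = 0.0499·16 + 1.0676·86 + 0.1469·95 + 0.1139·8 + 0.0818·30 + 0.0586·93 + 0.0842·85 = 122.5335
  x_2 = 0.1085·16 + 0.1280·86 + 1.1354·95 + 0.0666·8 + 0.0888·30 + 0.1054·93 + 0.1572·85 = 146.9640
  x_3 = 0.0607·16 + 0.0775·86 + 0.1523·95 + 1.0460·8 + 0.0740·30 + 0.0783·93 + 0.1046·85 = 48.8642
  x_4 = 0.0884·16 + 0.1369·86 + 0.1352·95 + 0.0495·8 + 1.0473·30 + 0.0468·93 + 0.1038·85 = 71.0249
  x_5 = 0.1027·16 + 0.0593·86 + 0.0736·95 + 0.0776·8 + 0.0902·30 + 1.1201·93 + 0.1276·85 = 132.0818
  x_6 = 0.0728·16 + 0.1152·86 + 0.1040·95 + 0.0899·8 + 0.1476·30 + 0.0477·93 + 1.1179·85 = 125.5555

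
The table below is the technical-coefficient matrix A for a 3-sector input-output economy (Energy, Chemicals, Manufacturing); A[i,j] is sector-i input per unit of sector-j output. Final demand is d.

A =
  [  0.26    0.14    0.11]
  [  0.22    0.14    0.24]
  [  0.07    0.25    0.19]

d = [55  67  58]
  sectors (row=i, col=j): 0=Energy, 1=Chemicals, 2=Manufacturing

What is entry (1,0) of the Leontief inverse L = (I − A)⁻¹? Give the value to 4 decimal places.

Form M = I − A:
  [  0.74   -0.14   -0.11]
  [ -0.22    0.86   -0.24]
  [ -0.07   -0.25    0.81]
Leontief inverse L = M⁻¹:
  [  1.4766    0.3268    0.2974]
  [  0.4523    1.3725    0.4681]
  [  0.2672    0.4519    1.4047]
Total output x = L · d:
  x_0 = 1.4766·55 + 0.3268·67 + 0.2974·58 = 120.3606
  x_1 = 0.4523·55 + 1.3725·67 + 0.4681·58 = 143.9842
  x_2 = 0.2672·55 + 0.4519·67 + 1.4047·58 = 126.4460

L[1,0] = 0.4523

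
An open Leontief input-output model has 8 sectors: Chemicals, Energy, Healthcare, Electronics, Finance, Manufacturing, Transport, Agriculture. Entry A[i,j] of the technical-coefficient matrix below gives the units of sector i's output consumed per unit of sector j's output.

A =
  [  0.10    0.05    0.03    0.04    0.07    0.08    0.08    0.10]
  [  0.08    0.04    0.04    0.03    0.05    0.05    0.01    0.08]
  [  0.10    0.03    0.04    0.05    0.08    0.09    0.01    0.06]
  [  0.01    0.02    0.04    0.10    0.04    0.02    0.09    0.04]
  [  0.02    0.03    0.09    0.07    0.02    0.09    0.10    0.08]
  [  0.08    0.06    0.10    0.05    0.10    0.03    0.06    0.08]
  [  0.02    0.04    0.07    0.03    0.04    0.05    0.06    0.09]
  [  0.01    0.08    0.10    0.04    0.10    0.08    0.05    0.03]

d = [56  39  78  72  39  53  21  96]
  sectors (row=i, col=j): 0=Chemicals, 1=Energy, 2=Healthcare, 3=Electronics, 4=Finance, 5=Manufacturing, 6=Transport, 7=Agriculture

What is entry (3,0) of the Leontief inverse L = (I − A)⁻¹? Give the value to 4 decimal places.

L[3,0] = 0.0364

Form M = I − A:
  [  0.90   -0.05   -0.03   -0.04   -0.07   -0.08   -0.08   -0.10]
  [ -0.08    0.96   -0.04   -0.03   -0.05   -0.05   -0.01   -0.08]
  [ -0.10   -0.03    0.96   -0.05   -0.08   -0.09   -0.01   -0.06]
  [ -0.01   -0.02   -0.04    0.90   -0.04   -0.02   -0.09   -0.04]
  [ -0.02   -0.03   -0.09   -0.07    0.98   -0.09   -0.10   -0.08]
  [ -0.08   -0.06   -0.10   -0.05   -0.10    0.97   -0.06   -0.08]
  [ -0.02   -0.04   -0.07   -0.03   -0.04   -0.05    0.94   -0.09]
  [ -0.01   -0.08   -0.10   -0.04   -0.10   -0.08   -0.05    0.97]
Leontief inverse L = M⁻¹:
  [  1.1532    0.0989    0.1005    0.0914    0.1378    0.1459    0.1422    0.1736]
  [  0.1195    1.0742    0.0880    0.0666    0.0986    0.0974    0.0525    0.1301]
  [  0.1483    0.0704    1.0989    0.0964    0.1379    0.1460    0.0648    0.1225]
  [  0.0364    0.0464    0.0817    1.1360    0.0775    0.0571    0.1295    0.0826]
  [  0.0665    0.0717    0.1524    0.1174    1.0816    0.1456    0.1512    0.1423]
  [  0.1350    0.1061    0.1677    0.1036    0.1657    1.0994    0.1202    0.1528]
  [  0.0575    0.0746    0.1211    0.0671    0.0897    0.0978    1.1005    0.1399]
  [  0.0595    0.1188    0.1607    0.0873    0.1568    0.1377    0.1001    1.0940]
Total output x = L · d:
  x_0 = 1.1532·56 + 0.0989·39 + 0.1005·78 + 0.0914·72 + 0.1378·39 + 0.1459·53 + 0.1422·21 + 0.1736·96 = 115.6177
  x_1 = 0.1195·56 + 1.0742·39 + 0.0880·78 + 0.0666·72 + 0.0986·39 + 0.0974·53 + 0.0525·21 + 0.1301·96 = 82.8519
  x_2 = 0.1483·56 + 0.0704·39 + 1.0989·78 + 0.0964·72 + 0.1379·39 + 0.1460·53 + 0.0648·21 + 0.1225·96 = 129.9377
  x_3 = 0.0364·56 + 0.0464·39 + 0.0817·78 + 1.1360·72 + 0.0775·39 + 0.0571·53 + 0.1295·21 + 0.0826·96 = 108.7082
  x_4 = 0.0665·56 + 0.0717·39 + 0.1524·78 + 0.1174·72 + 1.0816·39 + 0.1456·53 + 0.1512·21 + 0.1423·96 = 93.5968
  x_5 = 0.1350·56 + 0.1061·39 + 0.1677·78 + 0.1036·72 + 0.1657·39 + 1.0994·53 + 0.1202·21 + 0.1528·96 = 114.1576
  x_6 = 0.0575·56 + 0.0746·39 + 0.1211·78 + 0.0671·72 + 0.0897·39 + 0.0978·53 + 1.1005·21 + 0.1399·96 = 65.6318
  x_7 = 0.0595·56 + 0.1188·39 + 0.1607·78 + 0.0873·72 + 0.1568·39 + 0.1377·53 + 0.1001·21 + 1.0940·96 = 147.3199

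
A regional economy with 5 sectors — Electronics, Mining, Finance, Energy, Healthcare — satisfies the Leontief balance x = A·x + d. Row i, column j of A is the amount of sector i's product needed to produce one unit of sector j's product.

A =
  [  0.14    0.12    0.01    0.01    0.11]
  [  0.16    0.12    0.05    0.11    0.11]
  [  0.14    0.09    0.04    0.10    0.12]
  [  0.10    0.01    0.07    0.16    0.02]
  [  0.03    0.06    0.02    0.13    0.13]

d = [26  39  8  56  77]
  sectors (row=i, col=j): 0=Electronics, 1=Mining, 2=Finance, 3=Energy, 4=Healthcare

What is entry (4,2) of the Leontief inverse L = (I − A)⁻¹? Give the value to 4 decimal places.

Form M = I − A:
  [  0.86   -0.12   -0.01   -0.01   -0.11]
  [ -0.16    0.88   -0.05   -0.11   -0.11]
  [ -0.14   -0.09    0.96   -0.10   -0.12]
  [ -0.10   -0.01   -0.07    0.84   -0.02]
  [ -0.03   -0.06   -0.02   -0.13    0.87]
Leontief inverse L = M⁻¹:
  [  1.2163    0.1823    0.0311    0.0703    0.1827]
  [  0.2669    1.1974    0.0840    0.2011    0.2013]
  [  0.2314    0.1567    1.0697    0.1817    0.2008]
  [  0.1694    0.0514    0.0949    1.2212    0.0691]
  [  0.0910    0.1001    0.0456    0.2030    1.1846]
Total output x = L · d:
  x_0 = 1.2163·26 + 0.1823·39 + 0.0311·8 + 0.0703·56 + 0.1827·77 = 56.9932
  x_1 = 0.2669·26 + 1.1974·39 + 0.0840·8 + 0.2011·56 + 0.2013·77 = 81.0737
  x_2 = 0.2314·26 + 0.1567·39 + 1.0697·8 + 0.1817·56 + 0.2008·77 = 46.3217
  x_3 = 0.1694·26 + 0.0514·39 + 0.0949·8 + 1.2212·56 + 0.0691·77 = 80.8772
  x_4 = 0.0910·26 + 0.1001·39 + 0.0456·8 + 0.2030·56 + 1.1846·77 = 109.2123

L[4,2] = 0.0456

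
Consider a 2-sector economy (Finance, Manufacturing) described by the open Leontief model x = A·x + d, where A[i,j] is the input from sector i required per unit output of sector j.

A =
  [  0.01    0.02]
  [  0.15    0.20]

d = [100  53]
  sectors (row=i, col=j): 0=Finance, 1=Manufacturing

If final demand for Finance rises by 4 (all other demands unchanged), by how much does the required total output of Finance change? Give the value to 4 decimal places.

4.0558

Form M = I − A:
  [  0.99   -0.02]
  [ -0.15    0.80]
Leontief inverse L = M⁻¹:
  [  1.0139    0.0253]
  [  0.1901    1.2548]
Total output x = L · d:
  x_0 = 1.0139·100 + 0.0253·53 = 102.7376
  x_1 = 0.1901·100 + 1.2548·53 = 85.5133
Δx_0 = L[0,0] · Δd_0 = 1.0139 · 4 = 4.0558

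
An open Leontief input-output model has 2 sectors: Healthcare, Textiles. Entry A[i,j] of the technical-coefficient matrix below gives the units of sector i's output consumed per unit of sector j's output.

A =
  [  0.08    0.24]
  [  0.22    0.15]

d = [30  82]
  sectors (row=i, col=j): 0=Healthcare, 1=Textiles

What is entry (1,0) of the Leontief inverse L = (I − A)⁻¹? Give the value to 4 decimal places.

L[1,0] = 0.3017

Form M = I − A:
  [  0.92   -0.24]
  [ -0.22    0.85]
Leontief inverse L = M⁻¹:
  [  1.1657    0.3291]
  [  0.3017    1.2617]
Total output x = L · d:
  x_0 = 1.1657·30 + 0.3291·82 = 61.9583
  x_1 = 0.3017·30 + 1.2617·82 = 112.5069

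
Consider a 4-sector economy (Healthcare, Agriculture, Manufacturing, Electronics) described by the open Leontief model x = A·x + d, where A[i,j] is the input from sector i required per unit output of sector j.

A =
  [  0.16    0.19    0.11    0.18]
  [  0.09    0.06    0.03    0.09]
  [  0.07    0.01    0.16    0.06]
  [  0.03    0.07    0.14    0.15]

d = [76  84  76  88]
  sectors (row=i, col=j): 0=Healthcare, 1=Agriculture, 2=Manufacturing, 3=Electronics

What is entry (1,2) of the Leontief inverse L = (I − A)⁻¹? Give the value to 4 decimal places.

Form M = I − A:
  [  0.84   -0.19   -0.11   -0.18]
  [ -0.09    0.94   -0.03   -0.09]
  [ -0.07   -0.01    0.84   -0.06]
  [ -0.03   -0.07   -0.14    0.85]
Leontief inverse L = M⁻¹:
  [  1.2501    0.2782    0.2253    0.3101]
  [  0.1302    1.1022    0.0814    0.1500]
  [  0.1110    0.0440    1.2257    0.1147]
  [  0.0731    0.1078    0.2165    1.2187]
Total output x = L · d:
  x_0 = 1.2501·76 + 0.2782·84 + 0.2253·76 + 0.3101·88 = 162.7897
  x_1 = 0.1302·76 + 1.1022·84 + 0.0814·76 + 0.1500·88 = 121.8729
  x_2 = 0.1110·76 + 0.0440·84 + 1.2257·76 + 0.1147·88 = 115.3724
  x_3 = 0.0731·76 + 0.1078·84 + 0.2165·76 + 1.2187·88 = 138.3140

L[1,2] = 0.0814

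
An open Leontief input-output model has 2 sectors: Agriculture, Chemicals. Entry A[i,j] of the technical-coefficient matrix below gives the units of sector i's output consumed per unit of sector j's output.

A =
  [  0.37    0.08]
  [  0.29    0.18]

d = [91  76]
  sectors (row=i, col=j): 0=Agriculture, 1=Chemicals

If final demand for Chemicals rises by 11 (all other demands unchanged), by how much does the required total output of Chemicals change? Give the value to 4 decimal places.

14.0454

Form M = I − A:
  [  0.63   -0.08]
  [ -0.29    0.82]
Leontief inverse L = M⁻¹:
  [  1.6619    0.1621]
  [  0.5878    1.2769]
Total output x = L · d:
  x_0 = 1.6619·91 + 0.1621·76 = 163.5590
  x_1 = 0.5878·91 + 1.2769·76 = 150.5270
Δx_1 = L[1,1] · Δd_1 = 1.2769 · 11 = 14.0454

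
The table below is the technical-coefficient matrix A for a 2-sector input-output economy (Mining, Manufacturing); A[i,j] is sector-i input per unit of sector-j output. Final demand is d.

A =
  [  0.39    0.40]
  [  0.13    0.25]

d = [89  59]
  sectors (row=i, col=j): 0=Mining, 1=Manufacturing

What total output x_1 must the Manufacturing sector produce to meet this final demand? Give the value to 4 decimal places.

Form M = I − A:
  [  0.61   -0.40]
  [ -0.13    0.75]
Leontief inverse L = M⁻¹:
  [  1.8496    0.9864]
  [  0.3206    1.5043]
Total output x = L · d:
  x_0 = 1.8496·89 + 0.9864·59 = 222.8113
  x_1 = 0.3206·89 + 1.5043·59 = 117.2873

117.2873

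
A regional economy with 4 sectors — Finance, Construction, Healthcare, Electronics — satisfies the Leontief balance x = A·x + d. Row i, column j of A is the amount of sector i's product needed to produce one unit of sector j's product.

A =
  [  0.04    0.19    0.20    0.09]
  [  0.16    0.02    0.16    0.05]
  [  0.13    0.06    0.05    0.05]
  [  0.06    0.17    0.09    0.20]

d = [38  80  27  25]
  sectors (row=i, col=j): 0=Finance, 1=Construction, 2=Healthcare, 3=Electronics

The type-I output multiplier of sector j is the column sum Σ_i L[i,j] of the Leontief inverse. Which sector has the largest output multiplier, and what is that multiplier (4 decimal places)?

Healthcare (1.8610)

Form M = I − A:
  [  0.96   -0.19   -0.20   -0.09]
  [ -0.16    0.98   -0.16   -0.05]
  [ -0.13   -0.06    0.95   -0.05]
  [ -0.06   -0.17   -0.09    0.80]
Leontief inverse L = M⁻¹:
  [  1.1370    0.2671    0.2998    0.1633]
  [  0.2224    1.0972    0.2419    0.1087]
  [  0.1777    0.1199    1.1195    0.0974]
  [  0.1525    0.2667    0.1998    1.2963]
Total output x = L · d:
  x_0 = 1.1370·38 + 0.2671·80 + 0.2998·27 + 0.1633·25 = 76.7558
  x_1 = 0.2224·38 + 1.0972·80 + 0.2419·27 + 0.1087·25 = 105.4778
  x_2 = 0.1777·38 + 0.1199·80 + 1.1195·27 + 0.0974·25 = 49.0038
  x_3 = 0.1525·38 + 0.2667·80 + 0.1998·27 + 1.2963·25 = 64.9336
Output multipliers (column sums of L):
  Finance: 1.6896
  Construction: 1.7509
  Healthcare: 1.8610
  Electronics: 1.6658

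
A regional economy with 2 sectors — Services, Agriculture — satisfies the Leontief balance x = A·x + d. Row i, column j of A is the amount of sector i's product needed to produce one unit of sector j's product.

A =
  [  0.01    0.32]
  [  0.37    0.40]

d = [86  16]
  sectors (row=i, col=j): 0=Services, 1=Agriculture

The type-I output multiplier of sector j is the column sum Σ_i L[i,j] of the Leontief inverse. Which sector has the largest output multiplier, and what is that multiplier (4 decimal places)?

Agriculture (2.7544)

Form M = I − A:
  [  0.99   -0.32]
  [ -0.37    0.60]
Leontief inverse L = M⁻¹:
  [  1.2616    0.6728]
  [  0.7780    2.0816]
Total output x = L · d:
  x_0 = 1.2616·86 + 0.6728·16 = 119.2599
  x_1 = 0.7780·86 + 2.0816·16 = 100.2103
Output multipliers (column sums of L):
  Services: 2.0395
  Agriculture: 2.7544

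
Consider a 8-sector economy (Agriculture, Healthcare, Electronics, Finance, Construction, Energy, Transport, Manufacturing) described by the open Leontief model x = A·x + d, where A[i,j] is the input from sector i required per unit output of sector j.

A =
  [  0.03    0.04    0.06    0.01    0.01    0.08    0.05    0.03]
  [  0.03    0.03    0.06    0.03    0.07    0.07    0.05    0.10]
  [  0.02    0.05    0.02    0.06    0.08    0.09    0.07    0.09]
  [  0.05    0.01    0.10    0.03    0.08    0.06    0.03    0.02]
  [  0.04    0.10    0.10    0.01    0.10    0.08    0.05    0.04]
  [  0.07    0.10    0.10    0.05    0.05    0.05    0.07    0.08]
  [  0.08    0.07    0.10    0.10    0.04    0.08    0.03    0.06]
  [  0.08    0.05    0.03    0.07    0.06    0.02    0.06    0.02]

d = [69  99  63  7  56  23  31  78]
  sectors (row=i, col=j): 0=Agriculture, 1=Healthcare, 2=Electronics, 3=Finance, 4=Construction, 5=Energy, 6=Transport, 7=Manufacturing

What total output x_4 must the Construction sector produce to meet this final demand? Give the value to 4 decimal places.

112.5405

Form M = I − A:
  [  0.97   -0.04   -0.06   -0.01   -0.01   -0.08   -0.05   -0.03]
  [ -0.03    0.97   -0.06   -0.03   -0.07   -0.07   -0.05   -0.10]
  [ -0.02   -0.05    0.98   -0.06   -0.08   -0.09   -0.07   -0.09]
  [ -0.05   -0.01   -0.10    0.97   -0.08   -0.06   -0.03   -0.02]
  [ -0.04   -0.10   -0.10   -0.01    0.90   -0.08   -0.05   -0.04]
  [ -0.07   -0.10   -0.10   -0.05   -0.05    0.95   -0.07   -0.08]
  [ -0.08   -0.07   -0.10   -0.10   -0.04   -0.08    0.97   -0.06]
  [ -0.08   -0.05   -0.03   -0.07   -0.06   -0.02   -0.06    0.98]
Leontief inverse L = M⁻¹:
  [  1.0601    0.0756    0.1007    0.0394    0.0448    0.1189    0.0820    0.0668]
  [  0.0730    1.0801    0.1166    0.0691    0.1220    0.1224    0.0941    0.1453]
  [  0.0683    0.1048    1.0867    0.1023    0.1373    0.1472    0.1168    0.1394]
  [  0.0834    0.0546    0.1498    1.0613    0.1261    0.1100    0.0690    0.0619]
  [  0.0867    0.1607    0.1681    0.0538    1.1638    0.1473    0.1034    0.1014]
  [  0.1210    0.1584    0.1703    0.0987    0.1148    1.1201    0.1252    0.1413]
  [  0.1290    0.1258    0.1703    0.1447    0.1035    0.1479    1.0841    0.1180]
  [  0.1140    0.0892    0.0823    0.0998    0.1030    0.0693    0.0953    1.0583]
Total output x = L · d:
  x_0 = 1.0601·69 + 0.0756·99 + 0.1007·63 + 0.0394·7 + 0.0448·56 + 0.1189·23 + 0.0820·31 + 0.0668·78 = 100.2393
  x_1 = 0.0730·69 + 1.0801·99 + 0.1166·63 + 0.0691·7 + 0.1220·56 + 0.1224·23 + 0.0941·31 + 0.1453·78 = 143.7018
  x_2 = 0.0683·69 + 0.1048·99 + 1.0867·63 + 0.1023·7 + 0.1373·56 + 0.1472·23 + 0.1168·31 + 0.1394·78 = 109.8415
  x_3 = 0.0834·69 + 0.0546·99 + 0.1498·63 + 1.0613·7 + 0.1261·56 + 0.1100·23 + 0.0690·31 + 0.0619·78 = 44.5889
  x_4 = 0.0867·69 + 0.1607·99 + 0.1681·63 + 0.0538·7 + 1.1638·56 + 0.1473·23 + 0.1034·31 + 0.1014·78 = 112.5405
  x_5 = 0.1210·69 + 0.1584·99 + 0.1703·63 + 0.0987·7 + 0.1148·56 + 1.1201·23 + 0.1252·31 + 0.1413·78 = 82.5475
  x_6 = 0.1290·69 + 0.1258·99 + 0.1703·63 + 0.1447·7 + 0.1035·56 + 0.1479·23 + 1.0841·31 + 0.1180·78 = 85.1063
  x_7 = 0.1140·69 + 0.0892·99 + 0.0823·63 + 0.0998·7 + 0.1030·56 + 0.0693·23 + 0.0953·31 + 1.0583·78 = 115.4392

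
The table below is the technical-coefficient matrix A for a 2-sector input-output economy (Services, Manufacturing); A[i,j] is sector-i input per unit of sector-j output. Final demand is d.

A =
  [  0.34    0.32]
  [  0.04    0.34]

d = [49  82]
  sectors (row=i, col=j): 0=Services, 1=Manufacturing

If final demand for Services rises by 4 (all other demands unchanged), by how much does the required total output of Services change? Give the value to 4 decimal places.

Form M = I − A:
  [  0.66   -0.32]
  [ -0.04    0.66]
Leontief inverse L = M⁻¹:
  [  1.5610    0.7569]
  [  0.0946    1.5610]
Total output x = L · d:
  x_0 = 1.5610·49 + 0.7569·82 = 138.5525
  x_1 = 0.0946·49 + 1.5610·82 = 132.6395
Δx_0 = L[0,0] · Δd_0 = 1.5610 · 4 = 6.2441

6.2441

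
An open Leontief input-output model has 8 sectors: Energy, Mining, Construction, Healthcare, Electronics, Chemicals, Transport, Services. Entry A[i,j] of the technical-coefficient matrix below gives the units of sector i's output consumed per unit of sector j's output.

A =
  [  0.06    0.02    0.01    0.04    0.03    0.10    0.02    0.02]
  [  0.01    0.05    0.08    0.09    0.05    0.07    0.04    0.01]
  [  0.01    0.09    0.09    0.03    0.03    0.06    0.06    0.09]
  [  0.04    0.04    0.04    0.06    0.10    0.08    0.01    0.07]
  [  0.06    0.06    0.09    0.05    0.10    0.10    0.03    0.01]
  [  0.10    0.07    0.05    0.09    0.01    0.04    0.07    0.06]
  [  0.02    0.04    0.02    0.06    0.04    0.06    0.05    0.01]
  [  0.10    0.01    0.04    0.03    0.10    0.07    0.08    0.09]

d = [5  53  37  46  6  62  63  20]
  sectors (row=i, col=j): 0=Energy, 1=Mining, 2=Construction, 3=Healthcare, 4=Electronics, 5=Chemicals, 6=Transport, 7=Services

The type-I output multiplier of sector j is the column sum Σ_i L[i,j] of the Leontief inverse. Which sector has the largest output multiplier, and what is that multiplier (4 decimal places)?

Chemicals (2.0091)

Form M = I − A:
  [  0.94   -0.02   -0.01   -0.04   -0.03   -0.10   -0.02   -0.02]
  [ -0.01    0.95   -0.08   -0.09   -0.05   -0.07   -0.04   -0.01]
  [ -0.01   -0.09    0.91   -0.03   -0.03   -0.06   -0.06   -0.09]
  [ -0.04   -0.04   -0.04    0.94   -0.10   -0.08   -0.01   -0.07]
  [ -0.06   -0.06   -0.09   -0.05    0.90   -0.10   -0.03   -0.01]
  [ -0.10   -0.07   -0.05   -0.09   -0.01    0.96   -0.07   -0.06]
  [ -0.02   -0.04   -0.02   -0.06   -0.04   -0.06    0.95   -0.01]
  [ -0.10   -0.01   -0.04   -0.03   -0.10   -0.07   -0.08    0.91]
Leontief inverse L = M⁻¹:
  [  1.0915    0.0453    0.0351    0.0722    0.0564    0.1370    0.0434    0.0436]
  [  0.0432    1.0885    0.1210    0.1321    0.0901    0.1195    0.0712    0.0447]
  [  0.0499    0.1308    1.1361    0.0766    0.0756    0.1158    0.1010    0.1304]
  [  0.0853    0.0790    0.0845    1.1052    0.1484    0.1382    0.0460    0.1074]
  [  0.1043    0.1078    0.1412    0.1019    1.1470    0.1634    0.0692    0.0494]
  [  0.1414    0.1075    0.0898    0.1375    0.0568    1.1010    0.1058    0.0981]
  [  0.0462    0.0664    0.0476    0.0923    0.0694    0.0969    1.0724    0.0325]
  [  0.1518    0.0512    0.0845    0.0791    0.1519    0.1372    0.1215    1.1293]
Total output x = L · d:
  x_0 = 1.0915·5 + 0.0453·53 + 0.0351·37 + 0.0722·46 + 0.0564·6 + 0.1370·62 + 0.0434·63 + 0.0436·20 = 24.9166
  x_1 = 0.0432·5 + 1.0885·53 + 0.1210·37 + 0.1321·46 + 0.0901·6 + 0.1195·62 + 0.0712·63 + 0.0447·20 = 81.7938
  x_2 = 0.0499·5 + 0.1308·53 + 1.1361·37 + 0.0766·46 + 0.0756·6 + 0.1158·62 + 0.1010·63 + 0.1304·20 = 69.3513
  x_3 = 0.0853·5 + 0.0790·53 + 0.0845·37 + 1.1052·46 + 0.1484·6 + 0.1382·62 + 0.0460·63 + 0.1074·20 = 73.0772
  x_4 = 0.1043·5 + 0.1078·53 + 0.1412·37 + 0.1019·46 + 1.1470·6 + 0.1634·62 + 0.0692·63 + 0.0494·20 = 38.5078
  x_5 = 0.1414·5 + 0.1075·53 + 0.0898·37 + 0.1375·46 + 0.0568·6 + 1.1010·62 + 0.1058·63 + 0.0981·20 = 93.2798
  x_6 = 0.0462·5 + 0.0664·53 + 0.0476·37 + 0.0923·46 + 0.0694·6 + 0.0969·62 + 1.0724·63 + 0.0325·20 = 84.3977
  x_7 = 0.1518·5 + 0.0512·53 + 0.0845·37 + 0.0791·46 + 0.1519·6 + 0.1372·62 + 0.1215·63 + 1.1293·20 = 49.8991
Output multipliers (column sums of L):
  Energy: 1.7137
  Mining: 1.6765
  Construction: 1.7398
  Healthcare: 1.7969
  Electronics: 1.7955
  Chemicals: 2.0091
  Transport: 1.6306
  Services: 1.6354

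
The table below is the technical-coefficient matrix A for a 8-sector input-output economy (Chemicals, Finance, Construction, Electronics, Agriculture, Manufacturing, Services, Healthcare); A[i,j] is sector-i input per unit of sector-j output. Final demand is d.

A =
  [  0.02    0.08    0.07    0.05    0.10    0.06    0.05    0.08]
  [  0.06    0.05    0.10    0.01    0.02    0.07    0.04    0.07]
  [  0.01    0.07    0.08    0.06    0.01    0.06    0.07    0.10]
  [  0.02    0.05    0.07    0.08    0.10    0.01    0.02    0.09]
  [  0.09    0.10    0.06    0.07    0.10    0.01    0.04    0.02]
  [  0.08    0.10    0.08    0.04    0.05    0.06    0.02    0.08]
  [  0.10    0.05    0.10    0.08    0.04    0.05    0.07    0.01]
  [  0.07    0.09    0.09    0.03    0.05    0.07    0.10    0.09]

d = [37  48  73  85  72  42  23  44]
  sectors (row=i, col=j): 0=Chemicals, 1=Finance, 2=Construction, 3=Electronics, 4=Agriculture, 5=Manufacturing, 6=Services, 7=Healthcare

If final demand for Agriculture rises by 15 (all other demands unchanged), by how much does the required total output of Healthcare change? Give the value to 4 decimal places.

Form M = I − A:
  [  0.98   -0.08   -0.07   -0.05   -0.10   -0.06   -0.05   -0.08]
  [ -0.06    0.95   -0.10   -0.01   -0.02   -0.07   -0.04   -0.07]
  [ -0.01   -0.07    0.92   -0.06   -0.01   -0.06   -0.07   -0.10]
  [ -0.02   -0.05   -0.07    0.92   -0.10   -0.01   -0.02   -0.09]
  [ -0.09   -0.10   -0.06   -0.07    0.90   -0.01   -0.04   -0.02]
  [ -0.08   -0.10   -0.08   -0.04   -0.05    0.94   -0.02   -0.08]
  [ -0.10   -0.05   -0.10   -0.08   -0.04   -0.05    0.93   -0.01]
  [ -0.07   -0.09   -0.09   -0.03   -0.05   -0.07   -0.10    0.91]
Leontief inverse L = M⁻¹:
  [  1.0776    0.1544    0.1516    0.1004    0.1548    0.1091    0.1030    0.1473]
  [  0.1041    1.1120    0.1688    0.0502    0.0613    0.1157    0.0864    0.1307]
  [  0.0602    0.1349    1.1564    0.1049    0.0547    0.1081    0.1208    0.1652]
  [  0.0668    0.1139    0.1391    1.1252    0.1506    0.0499    0.0668    0.1496]
  [  0.1396    0.1680    0.1357    0.1189    1.1566    0.0545    0.0873    0.0830]
  [  0.1329    0.1741    0.1621    0.0873    0.1037    1.1129    0.0735    0.1525]
  [  0.1483    0.1192    0.1783    0.1323    0.0953    0.0975    1.1192    0.0778]
  [  0.1355    0.1747    0.1868    0.0880    0.1103    0.1315    0.1641    1.1693]
Total output x = L · d:
  x_0 = 1.0776·37 + 0.1544·48 + 0.1516·73 + 0.1004·85 + 0.1548·72 + 0.1091·42 + 0.1030·23 + 0.1473·44 = 91.4663
  x_1 = 0.1041·37 + 1.1120·48 + 0.1688·73 + 0.0502·85 + 0.0613·72 + 0.1157·42 + 0.0864·23 + 0.1307·44 = 90.8312
  x_2 = 0.0602·37 + 0.1349·48 + 1.1564·73 + 0.1049·85 + 0.0547·72 + 0.1081·42 + 0.1208·23 + 0.1652·44 = 120.5704
  x_3 = 0.0668·37 + 0.1139·48 + 0.1391·73 + 1.1252·85 + 0.1506·72 + 0.0499·42 + 0.0668·23 + 0.1496·44 = 134.7927
  x_4 = 0.1396·37 + 0.1680·48 + 0.1357·73 + 0.1189·85 + 1.1566·72 + 0.0545·42 + 0.0873·23 + 0.0830·44 = 124.4708
  x_5 = 0.1329·37 + 0.1741·48 + 0.1621·73 + 0.0873·85 + 0.1037·72 + 1.1129·42 + 0.0735·23 + 0.1525·44 = 95.1375
  x_6 = 0.1483·37 + 0.1192·48 + 0.1783·73 + 0.1323·85 + 0.0953·72 + 0.0975·42 + 1.1192·23 + 0.0778·44 = 75.5875
  x_7 = 0.1355·37 + 0.1747·48 + 0.1868·73 + 0.0880·85 + 0.1103·72 + 0.1315·42 + 0.1641·23 + 1.1693·44 = 103.2027
Δx_7 = L[7,4] · Δd_4 = 0.1103 · 15 = 1.6552

1.6552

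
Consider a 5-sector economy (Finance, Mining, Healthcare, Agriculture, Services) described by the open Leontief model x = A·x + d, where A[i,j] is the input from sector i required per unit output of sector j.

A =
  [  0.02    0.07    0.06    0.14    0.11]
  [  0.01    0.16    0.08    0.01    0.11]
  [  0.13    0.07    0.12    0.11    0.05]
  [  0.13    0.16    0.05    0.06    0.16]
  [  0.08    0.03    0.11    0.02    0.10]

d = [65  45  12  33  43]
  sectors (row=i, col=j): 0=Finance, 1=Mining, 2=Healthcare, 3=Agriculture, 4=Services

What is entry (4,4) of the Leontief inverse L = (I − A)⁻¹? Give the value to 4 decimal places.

Form M = I − A:
  [  0.98   -0.07   -0.06   -0.14   -0.11]
  [ -0.01    0.84   -0.08   -0.01   -0.11]
  [ -0.13   -0.07    0.88   -0.11   -0.05]
  [ -0.13   -0.16   -0.05    0.94   -0.16]
  [ -0.08   -0.03   -0.11   -0.02    0.90]
Leontief inverse L = M⁻¹:
  [  1.0769    0.1407    0.1199    0.1799    0.1875]
  [  0.0499    1.2198    0.1378    0.0402    0.1700]
  [  0.1938    0.1533    1.1907    0.1728    0.1393]
  [  0.1891    0.2484    0.1312    1.1155    0.2591]
  [  0.1253    0.0774    0.1637    0.0632    1.1562]
Total output x = L · d:
  x_0 = 1.0769·65 + 0.1407·45 + 0.1199·12 + 0.1799·33 + 0.1875·43 = 91.7667
  x_1 = 0.0499·65 + 1.2198·45 + 0.1378·12 + 0.0402·33 + 0.1700·43 = 68.4277
  x_2 = 0.1938·65 + 0.1533·45 + 1.1907·12 + 0.1728·33 + 0.1393·43 = 45.4760
  x_3 = 0.1891·65 + 0.2484·45 + 0.1312·12 + 1.1155·33 + 0.2591·43 = 72.9950
  x_4 = 0.1253·65 + 0.0774·45 + 0.1637·12 + 0.0632·33 + 1.1562·43 = 65.3960

L[4,4] = 1.1562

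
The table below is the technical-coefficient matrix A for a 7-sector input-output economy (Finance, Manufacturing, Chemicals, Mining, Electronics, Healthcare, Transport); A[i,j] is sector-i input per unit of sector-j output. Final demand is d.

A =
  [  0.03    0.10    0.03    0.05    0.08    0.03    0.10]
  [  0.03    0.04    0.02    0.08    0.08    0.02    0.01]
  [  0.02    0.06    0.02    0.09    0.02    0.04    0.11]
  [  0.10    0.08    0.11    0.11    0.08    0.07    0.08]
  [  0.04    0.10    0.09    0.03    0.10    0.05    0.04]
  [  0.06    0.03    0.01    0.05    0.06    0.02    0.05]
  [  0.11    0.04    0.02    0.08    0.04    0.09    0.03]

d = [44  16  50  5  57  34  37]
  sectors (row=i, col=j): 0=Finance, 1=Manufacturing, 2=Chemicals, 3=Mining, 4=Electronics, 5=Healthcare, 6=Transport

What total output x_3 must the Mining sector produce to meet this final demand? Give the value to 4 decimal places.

Form M = I − A:
  [  0.97   -0.10   -0.03   -0.05   -0.08   -0.03   -0.10]
  [ -0.03    0.96   -0.02   -0.08   -0.08   -0.02   -0.01]
  [ -0.02   -0.06    0.98   -0.09   -0.02   -0.04   -0.11]
  [ -0.10   -0.08   -0.11    0.89   -0.08   -0.07   -0.08]
  [ -0.04   -0.10   -0.09   -0.03    0.90   -0.05   -0.04]
  [ -0.06   -0.03   -0.01   -0.05   -0.06    0.98   -0.05]
  [ -0.11   -0.04   -0.02   -0.08   -0.04   -0.09    0.97]
Leontief inverse L = M⁻¹:
  [  1.0717    0.1449    0.0622    0.0997    0.1287    0.0645    0.1359]
  [  0.0580    1.0754    0.0486    0.1147    0.1167    0.0434    0.0391]
  [  0.0622    0.0981    1.0490    0.1375    0.0610    0.0729    0.1440]
  [  0.1607    0.1513    0.1594    1.1874    0.1514    0.1205    0.1466]
  [  0.0772    0.1482    0.1226    0.0808    1.1502    0.0824    0.0817]
  [  0.0886    0.0640    0.0343    0.0831    0.0948    1.0438    0.0782]
  [  0.1499    0.0873    0.0521    0.1278    0.0894    0.1208    1.0736]
Total output x = L · d:
  x_0 = 1.0717·44 + 0.1449·16 + 0.0622·50 + 0.0997·5 + 0.1287·57 + 0.0645·34 + 0.1359·37 = 67.6382
  x_1 = 0.0580·44 + 1.0754·16 + 0.0486·50 + 0.1147·5 + 0.1167·57 + 0.0434·34 + 0.0391·37 = 32.3345
  x_2 = 0.0622·44 + 0.0981·16 + 1.0490·50 + 0.1375·5 + 0.0610·57 + 0.0729·34 + 0.1440·37 = 68.7317
  x_3 = 0.1607·44 + 0.1513·16 + 0.1594·50 + 1.1874·5 + 0.1514·57 + 0.1205·34 + 0.1466·37 = 41.5479
  x_4 = 0.0772·44 + 0.1482·16 + 0.1226·50 + 0.0808·5 + 1.1502·57 + 0.0824·34 + 0.0817·37 = 83.6885
  x_5 = 0.0886·44 + 0.0640·16 + 0.0343·50 + 0.0831·5 + 0.0948·57 + 1.0438·34 + 0.0782·37 = 50.8391
  x_6 = 0.1499·44 + 0.0873·16 + 0.0521·50 + 0.1278·5 + 0.0894·57 + 0.1208·34 + 1.0736·37 = 60.1599

41.5479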